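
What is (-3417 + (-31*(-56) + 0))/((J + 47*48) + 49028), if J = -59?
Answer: -1681/51225 ≈ -0.032816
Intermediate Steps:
(-3417 + (-31*(-56) + 0))/((J + 47*48) + 49028) = (-3417 + (-31*(-56) + 0))/((-59 + 47*48) + 49028) = (-3417 + (1736 + 0))/((-59 + 2256) + 49028) = (-3417 + 1736)/(2197 + 49028) = -1681/51225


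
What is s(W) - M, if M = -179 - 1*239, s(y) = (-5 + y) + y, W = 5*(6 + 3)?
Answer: 503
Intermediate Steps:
W = 45 (W = 5*9 = 45)
s(y) = -5 + 2*y
M = -418 (M = -179 - 239 = -418)
s(W) - M = (-5 + 2*45) - 1*(-418) = (-5 + 90) + 418 = 85 + 418 = 503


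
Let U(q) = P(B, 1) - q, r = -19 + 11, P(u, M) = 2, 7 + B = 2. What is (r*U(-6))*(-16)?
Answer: 1024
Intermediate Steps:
B = -5 (B = -7 + 2 = -5)
r = -8
U(q) = 2 - q
(r*U(-6))*(-16) = -8*(2 - 1*(-6))*(-16) = -8*(2 + 6)*(-16) = -8*8*(-16) = -64*(-16) = 1024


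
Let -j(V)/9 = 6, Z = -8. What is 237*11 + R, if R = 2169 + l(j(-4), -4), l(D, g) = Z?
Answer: 4768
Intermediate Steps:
j(V) = -54 (j(V) = -9*6 = -54)
l(D, g) = -8
R = 2161 (R = 2169 - 8 = 2161)
237*11 + R = 237*11 + 2161 = 2607 + 2161 = 4768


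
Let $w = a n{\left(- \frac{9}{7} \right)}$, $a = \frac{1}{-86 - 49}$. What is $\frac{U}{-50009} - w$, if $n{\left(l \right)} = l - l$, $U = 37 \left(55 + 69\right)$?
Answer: $- \frac{4588}{50009} \approx -0.091743$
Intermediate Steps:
$U = 4588$ ($U = 37 \cdot 124 = 4588$)
$n{\left(l \right)} = 0$
$a = - \frac{1}{135}$ ($a = \frac{1}{-135} = - \frac{1}{135} \approx -0.0074074$)
$w = 0$ ($w = \left(- \frac{1}{135}\right) 0 = 0$)
$\frac{U}{-50009} - w = \frac{4588}{-50009} - 0 = 4588 \left(- \frac{1}{50009}\right) + 0 = - \frac{4588}{50009} + 0 = - \frac{4588}{50009}$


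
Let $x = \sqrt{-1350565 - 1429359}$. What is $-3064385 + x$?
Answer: $-3064385 + 2 i \sqrt{694981} \approx -3.0644 \cdot 10^{6} + 1667.3 i$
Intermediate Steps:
$x = 2 i \sqrt{694981}$ ($x = \sqrt{-2779924} = 2 i \sqrt{694981} \approx 1667.3 i$)
$-3064385 + x = -3064385 + 2 i \sqrt{694981}$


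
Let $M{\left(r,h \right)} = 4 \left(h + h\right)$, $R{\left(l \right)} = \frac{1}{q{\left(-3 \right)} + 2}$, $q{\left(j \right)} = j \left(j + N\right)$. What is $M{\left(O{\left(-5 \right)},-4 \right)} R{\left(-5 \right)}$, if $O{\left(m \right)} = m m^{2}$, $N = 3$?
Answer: $-16$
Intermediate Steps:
$q{\left(j \right)} = j \left(3 + j\right)$ ($q{\left(j \right)} = j \left(j + 3\right) = j \left(3 + j\right)$)
$R{\left(l \right)} = \frac{1}{2}$ ($R{\left(l \right)} = \frac{1}{- 3 \left(3 - 3\right) + 2} = \frac{1}{\left(-3\right) 0 + 2} = \frac{1}{0 + 2} = \frac{1}{2}$)
$O{\left(m \right)} = m^{3}$
$M{\left(r,h \right)} = 8 h$ ($M{\left(r,h \right)} = 4 \cdot 2 h = 8 h$)
$M{\left(O{\left(-5 \right)},-4 \right)} R{\left(-5 \right)} = 8 \left(-4\right) \frac{1}{2} = \left(-32\right) \frac{1}{2} = -16$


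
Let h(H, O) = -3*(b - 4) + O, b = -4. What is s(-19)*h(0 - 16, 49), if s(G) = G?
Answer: -1387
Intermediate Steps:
h(H, O) = 24 + O (h(H, O) = -3*(-4 - 4) + O = -3*(-8) + O = 24 + O)
s(-19)*h(0 - 16, 49) = -19*(24 + 49) = -19*73 = -1387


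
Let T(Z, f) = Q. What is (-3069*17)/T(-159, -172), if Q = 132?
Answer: -1581/4 ≈ -395.25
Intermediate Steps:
T(Z, f) = 132
(-3069*17)/T(-159, -172) = -3069*17/132 = -52173*1/132 = -1581/4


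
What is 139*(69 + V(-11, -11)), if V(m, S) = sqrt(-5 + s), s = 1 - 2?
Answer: 9591 + 139*I*sqrt(6) ≈ 9591.0 + 340.48*I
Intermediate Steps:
s = -1
V(m, S) = I*sqrt(6) (V(m, S) = sqrt(-5 - 1) = sqrt(-6) = I*sqrt(6))
139*(69 + V(-11, -11)) = 139*(69 + I*sqrt(6)) = 9591 + 139*I*sqrt(6)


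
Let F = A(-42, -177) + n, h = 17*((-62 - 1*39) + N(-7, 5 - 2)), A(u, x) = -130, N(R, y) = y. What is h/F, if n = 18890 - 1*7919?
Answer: -1666/10841 ≈ -0.15368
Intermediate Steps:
h = -1666 (h = 17*((-62 - 1*39) + (5 - 2)) = 17*((-62 - 39) + 3) = 17*(-101 + 3) = 17*(-98) = -1666)
n = 10971 (n = 18890 - 7919 = 10971)
F = 10841 (F = -130 + 10971 = 10841)
h/F = -1666/10841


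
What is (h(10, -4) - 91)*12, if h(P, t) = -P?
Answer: -1212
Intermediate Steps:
(h(10, -4) - 91)*12 = (-1*10 - 91)*12 = (-10 - 91)*12 = -101*12 = -1212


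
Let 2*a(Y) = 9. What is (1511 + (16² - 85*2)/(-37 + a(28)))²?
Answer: 9612429849/4225 ≈ 2.2751e+6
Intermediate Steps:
a(Y) = 9/2 (a(Y) = (½)*9 = 9/2)
(1511 + (16² - 85*2)/(-37 + a(28)))² = (1511 + (16² - 85*2)/(-37 + 9/2))² = (1511 + (256 - 170)/(-65/2))² = (1511 + 86*(-2/65))² = (1511 - 172/65)² = (98043/65)² = 9612429849/4225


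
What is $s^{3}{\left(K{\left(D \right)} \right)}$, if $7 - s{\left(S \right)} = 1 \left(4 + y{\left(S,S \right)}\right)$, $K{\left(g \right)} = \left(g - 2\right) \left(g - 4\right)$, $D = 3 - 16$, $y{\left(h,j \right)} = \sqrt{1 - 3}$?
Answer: $\left(3 - i \sqrt{2}\right)^{3} \approx 9.0 - 35.355 i$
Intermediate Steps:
$y{\left(h,j \right)} = i \sqrt{2}$ ($y{\left(h,j \right)} = \sqrt{-2} = i \sqrt{2}$)
$D = -13$ ($D = 3 - 16 = -13$)
$K{\left(g \right)} = \left(-4 + g\right) \left(-2 + g\right)$ ($K{\left(g \right)} = \left(-2 + g\right) \left(-4 + g\right) = \left(-4 + g\right) \left(-2 + g\right)$)
$s{\left(S \right)} = 3 - i \sqrt{2}$ ($s{\left(S \right)} = 7 - 1 \left(4 + i \sqrt{2}\right) = 7 - \left(4 + i \sqrt{2}\right) = 3 - i \sqrt{2}$)
$s^{3}{\left(K{\left(D \right)} \right)} = \left(3 - i \sqrt{2}\right)^{3}$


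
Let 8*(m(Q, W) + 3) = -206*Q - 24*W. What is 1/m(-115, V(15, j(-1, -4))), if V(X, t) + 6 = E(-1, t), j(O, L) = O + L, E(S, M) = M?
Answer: 4/11965 ≈ 0.00033431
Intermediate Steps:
j(O, L) = L + O
V(X, t) = -6 + t
m(Q, W) = -3 - 3*W - 103*Q/4 (m(Q, W) = -3 + (-206*Q - 24*W)/8 = -3 + (-3*W - 103*Q/4) = -3 - 3*W - 103*Q/4)
1/m(-115, V(15, j(-1, -4))) = 1/(-3 - 3*(-6 + (-4 - 1)) - 103/4*(-115)) = 1/(-3 - 3*(-6 - 5) + 11845/4) = 1/(-3 - 3*(-11) + 11845/4) = 1/(-3 + 33 + 11845/4) = 1/(11965/4) = 4/11965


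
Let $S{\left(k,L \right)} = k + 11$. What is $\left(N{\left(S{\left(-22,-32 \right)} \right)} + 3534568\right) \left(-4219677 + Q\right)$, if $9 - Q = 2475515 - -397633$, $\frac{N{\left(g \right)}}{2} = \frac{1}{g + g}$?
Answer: $- \frac{275770438005552}{11} \approx -2.507 \cdot 10^{13}$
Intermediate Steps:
$S{\left(k,L \right)} = 11 + k$
$N{\left(g \right)} = \frac{1}{g}$ ($N{\left(g \right)} = \frac{2}{g + g} = \frac{2}{2 g} = 2 \frac{1}{2 g} = \frac{1}{g}$)
$Q = -2873139$ ($Q = 9 - \left(2475515 - -397633\right) = 9 - \left(2475515 + 397633\right) = 9 - 2873148 = -2873139$)
$\left(N{\left(S{\left(-22,-32 \right)} \right)} + 3534568\right) \left(-4219677 + Q\right) = \left(\frac{1}{11 - 22} + 3534568\right) \left(-4219677 - 2873139\right) = \left(\frac{1}{-11} + 3534568\right) \left(-7092816\right) = \left(- \frac{1}{11} + 3534568\right) \left(-7092816\right) = \frac{38880247}{11} \left(-7092816\right) = - \frac{275770438005552}{11}$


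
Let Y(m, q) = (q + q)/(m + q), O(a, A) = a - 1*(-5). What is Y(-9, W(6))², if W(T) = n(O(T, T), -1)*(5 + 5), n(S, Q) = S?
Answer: 48400/10201 ≈ 4.7446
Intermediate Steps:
O(a, A) = 5 + a (O(a, A) = a + 5 = 5 + a)
W(T) = 50 + 10*T (W(T) = (5 + T)*(5 + 5) = (5 + T)*10 = 50 + 10*T)
Y(m, q) = 2*q/(m + q) (Y(m, q) = (2*q)/(m + q) = 2*q/(m + q))
Y(-9, W(6))² = (2*(50 + 10*6)/(-9 + (50 + 10*6)))² = (2*(50 + 60)/(-9 + (50 + 60)))² = (2*110/(-9 + 110))² = (2*110/101)² = (2*110*(1/101))² = (220/101)² = 48400/10201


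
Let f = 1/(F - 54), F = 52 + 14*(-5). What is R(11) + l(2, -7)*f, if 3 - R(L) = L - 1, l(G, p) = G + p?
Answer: -499/72 ≈ -6.9306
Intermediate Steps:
F = -18 (F = 52 - 70 = -18)
R(L) = 4 - L (R(L) = 3 - (L - 1) = 3 - (-1 + L) = 3 + (1 - L) = 4 - L)
f = -1/72 (f = 1/(-18 - 54) = 1/(-72) = -1/72 ≈ -0.013889)
R(11) + l(2, -7)*f = (4 - 1*11) + (2 - 7)*(-1/72) = (4 - 11) - 5*(-1/72) = -7 + 5/72 = -499/72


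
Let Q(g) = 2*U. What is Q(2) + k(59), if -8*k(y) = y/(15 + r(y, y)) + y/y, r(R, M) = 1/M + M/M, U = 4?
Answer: 28027/3780 ≈ 7.4146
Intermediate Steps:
Q(g) = 8 (Q(g) = 2*4 = 8)
r(R, M) = 1 + 1/M (r(R, M) = 1/M + 1 = 1 + 1/M)
k(y) = -⅛ - y/(8*(15 + (1 + y)/y)) (k(y) = -(y/(15 + (1 + y)/y) + y/y)/8 = -(y/(15 + (1 + y)/y) + 1)/8 = -(1 + y/(15 + (1 + y)/y))/8 = -⅛ - y/(8*(15 + (1 + y)/y)))
Q(2) + k(59) = 8 + (-1 - 1*59 - 1*59*(15 + 59))/(8*(1 + 16*59)) = 8 + (-1 - 59 - 1*59*74)/(8*(1 + 944)) = 8 + (⅛)*(-1 - 59 - 4366)/945 = 8 + (⅛)*(1/945)*(-4426) = 8 - 2213/3780 = 28027/3780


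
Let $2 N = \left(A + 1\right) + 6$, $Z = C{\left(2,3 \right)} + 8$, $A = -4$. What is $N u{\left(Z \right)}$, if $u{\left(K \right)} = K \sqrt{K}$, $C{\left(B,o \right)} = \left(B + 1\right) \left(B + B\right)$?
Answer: $60 \sqrt{5} \approx 134.16$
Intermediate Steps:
$C{\left(B,o \right)} = 2 B \left(1 + B\right)$ ($C{\left(B,o \right)} = \left(1 + B\right) 2 B = 2 B \left(1 + B\right)$)
$Z = 20$ ($Z = 2 \cdot 2 \left(1 + 2\right) + 8 = 2 \cdot 2 \cdot 3 + 8 = 12 + 8 = 20$)
$N = \frac{3}{2}$ ($N = \frac{\left(-4 + 1\right) + 6}{2} = \frac{-3 + 6}{2} = \frac{1}{2} \cdot 3 = \frac{3}{2} \approx 1.5$)
$u{\left(K \right)} = K^{\frac{3}{2}}$
$N u{\left(Z \right)} = \frac{3 \cdot 20^{\frac{3}{2}}}{2} = \frac{3 \cdot 40 \sqrt{5}}{2} = 60 \sqrt{5}$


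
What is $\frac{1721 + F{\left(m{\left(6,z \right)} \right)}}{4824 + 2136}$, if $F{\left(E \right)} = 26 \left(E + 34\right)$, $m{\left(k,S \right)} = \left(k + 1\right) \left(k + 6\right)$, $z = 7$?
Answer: $\frac{4789}{6960} \approx 0.68808$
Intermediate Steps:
$m{\left(k,S \right)} = \left(1 + k\right) \left(6 + k\right)$
$F{\left(E \right)} = 884 + 26 E$ ($F{\left(E \right)} = 26 \left(34 + E\right) = 884 + 26 E$)
$\frac{1721 + F{\left(m{\left(6,z \right)} \right)}}{4824 + 2136} = \frac{1721 + \left(884 + 26 \left(6 + 6^{2} + 7 \cdot 6\right)\right)}{4824 + 2136} = \frac{1721 + \left(884 + 26 \left(6 + 36 + 42\right)\right)}{6960} = \left(1721 + \left(884 + 26 \cdot 84\right)\right) \frac{1}{6960} = \left(1721 + \left(884 + 2184\right)\right) \frac{1}{6960} = \left(1721 + 3068\right) \frac{1}{6960} = 4789 \cdot \frac{1}{6960} = \frac{4789}{6960}$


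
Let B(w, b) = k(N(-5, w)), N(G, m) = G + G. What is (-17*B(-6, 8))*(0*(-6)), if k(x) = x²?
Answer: 0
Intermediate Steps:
N(G, m) = 2*G
B(w, b) = 100 (B(w, b) = (2*(-5))² = (-10)² = 100)
(-17*B(-6, 8))*(0*(-6)) = (-17*100)*(0*(-6)) = -1700*0 = 0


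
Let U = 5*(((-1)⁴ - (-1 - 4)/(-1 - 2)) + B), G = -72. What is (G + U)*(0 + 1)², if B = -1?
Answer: -241/3 ≈ -80.333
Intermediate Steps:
U = -25/3 (U = 5*(((-1)⁴ - (-1 - 4)/(-1 - 2)) - 1) = 5*((1 - (-5)/(-3)) - 1) = 5*((1 - (-5)*(-1)/3) - 1) = 5*((1 - 1*5/3) - 1) = 5*((1 - 5/3) - 1) = 5*(-⅔ - 1) = 5*(-5/3) = -25/3 ≈ -8.3333)
(G + U)*(0 + 1)² = (-72 - 25/3)*(0 + 1)² = -241/3*1² = -241/3*1 = -241/3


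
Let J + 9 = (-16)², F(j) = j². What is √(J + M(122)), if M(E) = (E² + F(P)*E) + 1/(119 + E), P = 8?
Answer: 10*√13323203/241 ≈ 151.46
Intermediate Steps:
J = 247 (J = -9 + (-16)² = -9 + 256 = 247)
M(E) = E² + 1/(119 + E) + 64*E (M(E) = (E² + 8²*E) + 1/(119 + E) = (E² + 64*E) + 1/(119 + E) = E² + 1/(119 + E) + 64*E)
√(J + M(122)) = √(247 + (1 + 122³ + 183*122² + 7616*122)/(119 + 122)) = √(247 + (1 + 1815848 + 183*14884 + 929152)/241) = √(247 + (1 + 1815848 + 2723772 + 929152)/241) = √(247 + (1/241)*5468773) = √(247 + 5468773/241) = √(5528300/241) = 10*√13323203/241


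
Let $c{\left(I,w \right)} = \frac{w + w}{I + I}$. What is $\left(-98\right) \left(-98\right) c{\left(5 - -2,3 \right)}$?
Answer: $4116$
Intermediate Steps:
$c{\left(I,w \right)} = \frac{w}{I}$ ($c{\left(I,w \right)} = \frac{2 w}{2 I} = 2 w \frac{1}{2 I} = \frac{w}{I}$)
$\left(-98\right) \left(-98\right) c{\left(5 - -2,3 \right)} = \left(-98\right) \left(-98\right) \frac{3}{5 - -2} = 9604 \frac{3}{5 + 2} = 9604 \cdot \frac{3}{7} = 4116$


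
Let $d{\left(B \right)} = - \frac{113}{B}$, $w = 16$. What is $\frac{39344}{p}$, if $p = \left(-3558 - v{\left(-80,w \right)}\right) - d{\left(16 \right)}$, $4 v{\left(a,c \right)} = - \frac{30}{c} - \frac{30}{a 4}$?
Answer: $- \frac{5036032}{454463} \approx -11.081$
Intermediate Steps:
$v{\left(a,c \right)} = - \frac{15}{2 c} - \frac{15}{8 a}$ ($v{\left(a,c \right)} = \frac{- \frac{30}{c} - \frac{30}{a 4}}{4} = \frac{- \frac{30}{c} - \frac{30}{4 a}}{4} = \frac{- \frac{30}{c} - 30 \frac{1}{4 a}}{4} = \frac{- \frac{30}{c} - \frac{15}{2 a}}{4} = - \frac{15}{2 c} - \frac{15}{8 a}$)
$p = - \frac{454463}{128}$ ($p = \left(-3558 - \left(- \frac{15}{2 \cdot 16} - \frac{15}{8 \left(-80\right)}\right)\right) - - \frac{113}{16} = \left(-3558 - \left(\left(- \frac{15}{2}\right) \frac{1}{16} - - \frac{3}{128}\right)\right) - \left(-113\right) \frac{1}{16} = \left(-3558 - \left(- \frac{15}{32} + \frac{3}{128}\right)\right) - - \frac{113}{16} = \left(-3558 - - \frac{57}{128}\right) + \frac{113}{16} = \left(-3558 + \frac{57}{128}\right) + \frac{113}{16} = - \frac{455367}{128} + \frac{113}{16} = - \frac{454463}{128} \approx -3550.5$)
$\frac{39344}{p} = \frac{39344}{- \frac{454463}{128}} = 39344 \left(- \frac{128}{454463}\right) = - \frac{5036032}{454463}$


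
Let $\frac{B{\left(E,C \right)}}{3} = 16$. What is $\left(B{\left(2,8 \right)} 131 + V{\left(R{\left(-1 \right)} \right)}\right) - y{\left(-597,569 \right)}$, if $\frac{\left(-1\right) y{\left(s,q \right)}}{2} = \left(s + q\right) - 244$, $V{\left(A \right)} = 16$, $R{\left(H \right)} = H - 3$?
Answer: $5760$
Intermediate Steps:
$R{\left(H \right)} = -3 + H$
$B{\left(E,C \right)} = 48$ ($B{\left(E,C \right)} = 3 \cdot 16 = 48$)
$y{\left(s,q \right)} = 488 - 2 q - 2 s$ ($y{\left(s,q \right)} = - 2 \left(\left(s + q\right) - 244\right) = - 2 \left(\left(q + s\right) - 244\right) = - 2 \left(-244 + q + s\right) = 488 - 2 q - 2 s$)
$\left(B{\left(2,8 \right)} 131 + V{\left(R{\left(-1 \right)} \right)}\right) - y{\left(-597,569 \right)} = \left(48 \cdot 131 + 16\right) - \left(488 - 1138 - -1194\right) = \left(6288 + 16\right) - \left(488 - 1138 + 1194\right) = 6304 - 544 = 5760$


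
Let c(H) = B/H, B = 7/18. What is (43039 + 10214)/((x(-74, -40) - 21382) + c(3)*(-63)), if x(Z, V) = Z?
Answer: -319518/128785 ≈ -2.4810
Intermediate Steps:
B = 7/18 (B = 7*(1/18) = 7/18 ≈ 0.38889)
c(H) = 7/(18*H)
(43039 + 10214)/((x(-74, -40) - 21382) + c(3)*(-63)) = (43039 + 10214)/((-74 - 21382) + ((7/18)/3)*(-63)) = 53253/(-21456 + ((7/18)*(⅓))*(-63)) = 53253/(-21456 + (7/54)*(-63)) = 53253/(-21456 - 49/6) = 53253/(-128785/6) = 53253*(-6/128785) = -319518/128785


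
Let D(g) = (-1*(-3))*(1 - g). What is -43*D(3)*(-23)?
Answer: -5934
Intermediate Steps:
D(g) = 3 - 3*g (D(g) = 3*(1 - g) = 3 - 3*g)
-43*D(3)*(-23) = -43*(3 - 3*3)*(-23) = -43*(3 - 9)*(-23) = -43*(-6)*(-23) = 258*(-23) = -5934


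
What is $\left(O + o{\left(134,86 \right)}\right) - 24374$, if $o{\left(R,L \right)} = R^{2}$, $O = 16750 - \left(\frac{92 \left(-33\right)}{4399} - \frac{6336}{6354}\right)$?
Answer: $\frac{16046635360}{1552847} \approx 10334.0$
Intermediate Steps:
$O = \frac{26012807406}{1552847}$ ($O = 16750 - \left(\left(-3036\right) \frac{1}{4399} - \frac{352}{353}\right) = 16750 - \left(- \frac{3036}{4399} - \frac{352}{353}\right) = 16750 - - \frac{2620156}{1552847} = 16750 + \frac{2620156}{1552847} = \frac{26012807406}{1552847} \approx 16752.0$)
$\left(O + o{\left(134,86 \right)}\right) - 24374 = \left(\frac{26012807406}{1552847} + 134^{2}\right) - 24374 = \left(\frac{26012807406}{1552847} + 17956\right) - 24374 = \frac{53895728138}{1552847} - 24374 = \frac{16046635360}{1552847}$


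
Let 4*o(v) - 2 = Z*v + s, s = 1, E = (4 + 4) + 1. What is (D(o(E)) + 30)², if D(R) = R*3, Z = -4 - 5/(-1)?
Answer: 1521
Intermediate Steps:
E = 9 (E = 8 + 1 = 9)
Z = 1 (Z = -4 - 5*(-1) = -4 - 1*(-5) = -4 + 5 = 1)
o(v) = ¾ + v/4 (o(v) = ½ + (1*v + 1)/4 = ½ + (v + 1)/4 = ½ + (1 + v)/4 = ½ + (¼ + v/4) = ¾ + v/4)
D(R) = 3*R
(D(o(E)) + 30)² = (3*(¾ + (¼)*9) + 30)² = (3*(¾ + 9/4) + 30)² = (3*3 + 30)² = (9 + 30)² = 39² = 1521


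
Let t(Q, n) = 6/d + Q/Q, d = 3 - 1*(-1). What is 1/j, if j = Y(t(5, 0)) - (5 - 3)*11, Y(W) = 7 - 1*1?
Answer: -1/16 ≈ -0.062500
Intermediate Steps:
d = 4 (d = 3 + 1 = 4)
t(Q, n) = 5/2 (t(Q, n) = 6/4 + Q/Q = 6*(¼) + 1 = 3/2 + 1 = 5/2)
Y(W) = 6 (Y(W) = 7 - 1 = 6)
j = -16 (j = 6 - (5 - 3)*11 = 6 - 2*11 = 6 - 1*22 = 6 - 22 = -16)
1/j = 1/(-16) = -1/16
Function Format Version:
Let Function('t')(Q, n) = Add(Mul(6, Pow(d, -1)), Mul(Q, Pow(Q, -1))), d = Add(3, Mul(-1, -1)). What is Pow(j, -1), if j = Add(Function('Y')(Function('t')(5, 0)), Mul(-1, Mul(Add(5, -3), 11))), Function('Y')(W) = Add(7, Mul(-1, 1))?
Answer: Rational(-1, 16) ≈ -0.062500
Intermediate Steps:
d = 4 (d = Add(3, 1) = 4)
Function('t')(Q, n) = Rational(5, 2) (Function('t')(Q, n) = Add(Mul(6, Pow(4, -1)), Mul(Q, Pow(Q, -1))) = Add(Mul(6, Rational(1, 4)), 1) = Add(Rational(3, 2), 1) = Rational(5, 2))
Function('Y')(W) = 6 (Function('Y')(W) = Add(7, -1) = 6)
j = -16 (j = Add(6, Mul(-1, Mul(Add(5, -3), 11))) = Add(6, Mul(-1, Mul(2, 11))) = Add(6, Mul(-1, 22)) = Add(6, -22) = -16)
Pow(j, -1) = Pow(-16, -1) = Rational(-1, 16)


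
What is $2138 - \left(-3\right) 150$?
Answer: $2588$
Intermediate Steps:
$2138 - \left(-3\right) 150 = 2138 - -450 = 2138 + 450 = 2588$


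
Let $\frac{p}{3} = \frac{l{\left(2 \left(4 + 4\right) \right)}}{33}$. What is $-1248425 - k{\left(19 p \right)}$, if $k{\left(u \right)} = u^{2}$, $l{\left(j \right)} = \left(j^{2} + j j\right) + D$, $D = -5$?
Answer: $- \frac{243854114}{121} \approx -2.0153 \cdot 10^{6}$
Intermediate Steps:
$l{\left(j \right)} = -5 + 2 j^{2}$ ($l{\left(j \right)} = \left(j^{2} + j j\right) - 5 = \left(j^{2} + j^{2}\right) - 5 = 2 j^{2} - 5 = -5 + 2 j^{2}$)
$p = \frac{507}{11}$ ($p = 3 \frac{-5 + 2 \left(2 \left(4 + 4\right)\right)^{2}}{33} = 3 \left(-5 + 2 \left(2 \cdot 8\right)^{2}\right) \frac{1}{33} = 3 \left(-5 + 2 \cdot 16^{2}\right) \frac{1}{33} = 3 \left(-5 + 2 \cdot 256\right) \frac{1}{33} = 3 \left(-5 + 512\right) \frac{1}{33} = 3 \cdot 507 \cdot \frac{1}{33} = 3 \cdot \frac{169}{11} = \frac{507}{11} \approx 46.091$)
$-1248425 - k{\left(19 p \right)} = -1248425 - \left(19 \cdot \frac{507}{11}\right)^{2} = -1248425 - \left(\frac{9633}{11}\right)^{2} = -1248425 - \frac{92794689}{121} = - \frac{243854114}{121}$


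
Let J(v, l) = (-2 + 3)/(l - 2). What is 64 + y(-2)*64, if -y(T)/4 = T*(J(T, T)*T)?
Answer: 320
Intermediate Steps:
J(v, l) = 1/(-2 + l)
y(T) = -4*T²/(-2 + T) (y(T) = -4*T*T/(-2 + T) = -4*T²/(-2 + T))
64 + y(-2)*64 = 64 - 4*(-2)²/(-2 - 2)*64 = 64 - 4*4/(-4)*64 = 64 - 4*4*(-¼)*64 = 64 + 4*64 = 64 + 256 = 320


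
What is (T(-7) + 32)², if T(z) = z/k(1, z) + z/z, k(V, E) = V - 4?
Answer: 11236/9 ≈ 1248.4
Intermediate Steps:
k(V, E) = -4 + V
T(z) = 1 - z/3 (T(z) = z/(-4 + 1) + z/z = z/(-3) + 1 = z*(-⅓) + 1 = -z/3 + 1 = 1 - z/3)
(T(-7) + 32)² = ((1 - ⅓*(-7)) + 32)² = ((1 + 7/3) + 32)² = (10/3 + 32)² = (106/3)² = 11236/9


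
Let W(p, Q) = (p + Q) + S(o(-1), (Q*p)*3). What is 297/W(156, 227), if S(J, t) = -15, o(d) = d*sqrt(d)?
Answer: 297/368 ≈ 0.80707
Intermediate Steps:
o(d) = d**(3/2)
W(p, Q) = -15 + Q + p (W(p, Q) = (p + Q) - 15 = (Q + p) - 15 = -15 + Q + p)
297/W(156, 227) = 297/(-15 + 227 + 156) = 297/368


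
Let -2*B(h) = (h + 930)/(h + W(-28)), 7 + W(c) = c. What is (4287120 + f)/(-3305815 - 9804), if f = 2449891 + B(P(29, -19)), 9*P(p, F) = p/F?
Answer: -81032927309/39880265332 ≈ -2.0319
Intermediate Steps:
P(p, F) = p/(9*F) (P(p, F) = (p/F)/9 = p/(9*F))
W(c) = -7 + c
B(h) = -(930 + h)/(2*(-35 + h)) (B(h) = -(h + 930)/(2*(h + (-7 - 28))) = -(930 + h)/(2*(h - 35)) = -(930 + h)/(2*(-35 + h)))
f = 29467447949/12028 (f = 2449891 + (-930 - 29/(9*(-19)))/(2*(-35 + (⅑)*29/(-19))) = 2449891 + (-930 - 29*(-1)/(9*19))/(2*(-35 + (⅑)*29*(-1/19))) = 2449891 + (-930 - 1*(-29/171))/(2*(-35 - 29/171)) = 2449891 + (-930 + 29/171)/(2*(-6014/171)) = 2449891 + (½)*(-171/6014)*(-159001/171) = 2449891 + 159001/12028 = 29467447949/12028 ≈ 2.4499e+6)
(4287120 + f)/(-3305815 - 9804) = (4287120 + 29467447949/12028)/(-3305815 - 9804) = (81032927309/12028)/(-3315619) = (81032927309/12028)*(-1/3315619) = -81032927309/39880265332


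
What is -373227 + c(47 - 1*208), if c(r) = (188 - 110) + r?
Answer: -373310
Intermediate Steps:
c(r) = 78 + r
-373227 + c(47 - 1*208) = -373227 + (78 + (47 - 1*208)) = -373227 + (78 + (47 - 208)) = -373227 + (78 - 161) = -373227 - 83 = -373310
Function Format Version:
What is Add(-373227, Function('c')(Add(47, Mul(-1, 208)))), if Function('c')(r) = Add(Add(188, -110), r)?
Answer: -373310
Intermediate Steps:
Function('c')(r) = Add(78, r)
Add(-373227, Function('c')(Add(47, Mul(-1, 208)))) = Add(-373227, Add(78, Add(47, Mul(-1, 208)))) = Add(-373227, Add(78, Add(47, -208))) = Add(-373227, Add(78, -161)) = Add(-373227, -83) = -373310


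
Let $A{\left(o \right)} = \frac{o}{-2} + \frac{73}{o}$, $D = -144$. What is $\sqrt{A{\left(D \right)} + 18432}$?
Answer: $\frac{\sqrt{2664503}}{12} \approx 136.03$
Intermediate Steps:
$A{\left(o \right)} = \frac{73}{o} - \frac{o}{2}$ ($A{\left(o \right)} = o \left(- \frac{1}{2}\right) + \frac{73}{o} = - \frac{o}{2} + \frac{73}{o} = \frac{73}{o} - \frac{o}{2}$)
$\sqrt{A{\left(D \right)} + 18432} = \sqrt{\left(\frac{73}{-144} - -72\right) + 18432} = \sqrt{\left(73 \left(- \frac{1}{144}\right) + 72\right) + 18432} = \sqrt{\left(- \frac{73}{144} + 72\right) + 18432} = \sqrt{\frac{10295}{144} + 18432} = \sqrt{\frac{2664503}{144}} = \frac{\sqrt{2664503}}{12}$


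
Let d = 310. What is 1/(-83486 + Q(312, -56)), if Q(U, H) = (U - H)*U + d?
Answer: 1/31640 ≈ 3.1606e-5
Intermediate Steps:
Q(U, H) = 310 + U*(U - H) (Q(U, H) = (U - H)*U + 310 = U*(U - H) + 310 = 310 + U*(U - H))
1/(-83486 + Q(312, -56)) = 1/(-83486 + (310 + 312**2 - 1*(-56)*312)) = 1/(-83486 + (310 + 97344 + 17472)) = 1/(-83486 + 115126) = 1/31640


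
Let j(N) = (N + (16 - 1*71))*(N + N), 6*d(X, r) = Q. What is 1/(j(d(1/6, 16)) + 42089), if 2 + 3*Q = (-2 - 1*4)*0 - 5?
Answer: 162/6825397 ≈ 2.3735e-5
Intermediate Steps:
Q = -7/3 (Q = -⅔ + ((-2 - 1*4)*0 - 5)/3 = -⅔ + ((-2 - 4)*0 - 5)/3 = -⅔ + (-6*0 - 5)/3 = -⅔ + (0 - 5)/3 = -⅔ + (⅓)*(-5) = -⅔ - 5/3 = -7/3 ≈ -2.3333)
d(X, r) = -7/18 (d(X, r) = (⅙)*(-7/3) = -7/18)
j(N) = 2*N*(-55 + N) (j(N) = (N + (16 - 71))*(2*N) = (N - 55)*(2*N) = (-55 + N)*(2*N) = 2*N*(-55 + N))
1/(j(d(1/6, 16)) + 42089) = 1/(2*(-7/18)*(-55 - 7/18) + 42089) = 1/(2*(-7/18)*(-997/18) + 42089) = 1/(6979/162 + 42089) = 1/(6825397/162) = 162/6825397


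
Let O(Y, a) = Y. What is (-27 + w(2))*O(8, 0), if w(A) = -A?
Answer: -232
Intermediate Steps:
(-27 + w(2))*O(8, 0) = (-27 - 1*2)*8 = (-27 - 2)*8 = -29*8 = -232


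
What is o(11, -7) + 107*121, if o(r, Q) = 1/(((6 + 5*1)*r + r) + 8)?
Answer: 1812581/140 ≈ 12947.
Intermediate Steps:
o(r, Q) = 1/(8 + 12*r) (o(r, Q) = 1/(((6 + 5)*r + r) + 8) = 1/((11*r + r) + 8) = 1/(12*r + 8) = 1/(8 + 12*r))
o(11, -7) + 107*121 = 1/(4*(2 + 3*11)) + 107*121 = 1/(4*(2 + 33)) + 12947 = (¼)/35 + 12947 = (¼)*(1/35) + 12947 = 1/140 + 12947 = 1812581/140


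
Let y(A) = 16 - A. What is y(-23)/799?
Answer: 39/799 ≈ 0.048811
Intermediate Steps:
y(-23)/799 = (16 - 1*(-23))/799 = (16 + 23)*(1/799) = 39*(1/799) = 39/799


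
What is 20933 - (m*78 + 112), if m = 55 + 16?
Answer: 15283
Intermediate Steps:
m = 71
20933 - (m*78 + 112) = 20933 - (71*78 + 112) = 20933 - (5538 + 112) = 20933 - 1*5650 = 20933 - 5650 = 15283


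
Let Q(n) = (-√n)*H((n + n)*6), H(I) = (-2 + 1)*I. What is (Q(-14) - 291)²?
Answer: -310455 + 97776*I*√14 ≈ -3.1046e+5 + 3.6584e+5*I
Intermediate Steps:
H(I) = -I
Q(n) = 12*n^(3/2) (Q(n) = (-√n)*(-(n + n)*6) = (-√n)*(-2*n*6) = (-√n)*(-12*n) = 12*n^(3/2))
(Q(-14) - 291)² = (12*(-14)^(3/2) - 291)² = (12*(-14*I*√14) - 291)² = (-168*I*√14 - 291)² = (-291 - 168*I*√14)²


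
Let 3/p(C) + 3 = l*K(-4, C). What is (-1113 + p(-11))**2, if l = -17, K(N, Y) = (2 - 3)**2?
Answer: 495641169/400 ≈ 1.2391e+6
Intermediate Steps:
K(N, Y) = 1 (K(N, Y) = (-1)**2 = 1)
p(C) = -3/20 (p(C) = 3/(-3 - 17*1) = 3/(-3 - 17) = 3/(-20) = 3*(-1/20) = -3/20)
(-1113 + p(-11))**2 = (-1113 - 3/20)**2 = (-22263/20)**2 = 495641169/400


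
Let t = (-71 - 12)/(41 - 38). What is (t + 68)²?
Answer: 14641/9 ≈ 1626.8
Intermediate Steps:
t = -83/3 ≈ -27.667
(t + 68)² = (-83/3 + 68)² = (121/3)² = 14641/9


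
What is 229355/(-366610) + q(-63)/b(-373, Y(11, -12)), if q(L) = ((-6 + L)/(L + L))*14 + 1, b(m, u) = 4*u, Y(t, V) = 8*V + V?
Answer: -15338797/23756328 ≈ -0.64567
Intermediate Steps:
Y(t, V) = 9*V
q(L) = 1 + 7*(-6 + L)/L (q(L) = ((-6 + L)/((2*L)))*14 + 1 = ((-6 + L)*(1/(2*L)))*14 + 1 = ((-6 + L)/(2*L))*14 + 1 = 7*(-6 + L)/L + 1 = 1 + 7*(-6 + L)/L)
229355/(-366610) + q(-63)/b(-373, Y(11, -12)) = 229355/(-366610) + (8 - 42/(-63))/((4*(9*(-12)))) = 229355*(-1/366610) + (8 - 42*(-1/63))/((4*(-108))) = -45871/73322 + (8 + ⅔)/(-432) = -45871/73322 + (26/3)*(-1/432) = -45871/73322 - 13/648 = -15338797/23756328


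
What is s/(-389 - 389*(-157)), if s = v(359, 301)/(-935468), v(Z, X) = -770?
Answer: 385/28383970056 ≈ 1.3564e-8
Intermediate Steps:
s = 385/467734 (s = -770/(-935468) = -770*(-1/935468) = 385/467734 ≈ 0.00082312)
s/(-389 - 389*(-157)) = 385/(467734*(-389 - 389*(-157))) = 385/(467734*(-389 + 61073)) = (385/467734)/60684 = (385/467734)*(1/60684) = 385/28383970056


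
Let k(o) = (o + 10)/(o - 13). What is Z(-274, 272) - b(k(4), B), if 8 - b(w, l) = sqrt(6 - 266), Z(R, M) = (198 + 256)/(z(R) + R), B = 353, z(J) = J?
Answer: -2419/274 + 2*I*sqrt(65) ≈ -8.8285 + 16.125*I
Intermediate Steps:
k(o) = (10 + o)/(-13 + o)
Z(R, M) = 227/R (Z(R, M) = (198 + 256)/(R + R) = 454/((2*R)) = 454*(1/(2*R)) = 227/R)
b(w, l) = 8 - 2*I*sqrt(65) (b(w, l) = 8 - sqrt(6 - 266) = 8 - sqrt(-260) = 8 - 2*I*sqrt(65))
Z(-274, 272) - b(k(4), B) = 227/(-274) - (8 - 2*I*sqrt(65)) = 227*(-1/274) + (-8 + 2*I*sqrt(65)) = -227/274 + (-8 + 2*I*sqrt(65)) = -2419/274 + 2*I*sqrt(65)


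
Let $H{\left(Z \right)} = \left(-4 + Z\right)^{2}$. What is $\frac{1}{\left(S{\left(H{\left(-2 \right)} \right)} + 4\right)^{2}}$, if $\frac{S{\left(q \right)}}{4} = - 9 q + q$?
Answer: $\frac{1}{1317904} \approx 7.5878 \cdot 10^{-7}$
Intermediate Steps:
$S{\left(q \right)} = - 32 q$ ($S{\left(q \right)} = 4 \left(- 9 q + q\right) = 4 \left(- 8 q\right) = - 32 q$)
$\frac{1}{\left(S{\left(H{\left(-2 \right)} \right)} + 4\right)^{2}} = \frac{1}{\left(- 32 \left(-4 - 2\right)^{2} + 4\right)^{2}} = \frac{1}{\left(- 32 \left(-6\right)^{2} + 4\right)^{2}} = \frac{1}{\left(\left(-32\right) 36 + 4\right)^{2}} = \frac{1}{\left(-1152 + 4\right)^{2}} = \frac{1}{\left(-1148\right)^{2}} = \frac{1}{1317904}$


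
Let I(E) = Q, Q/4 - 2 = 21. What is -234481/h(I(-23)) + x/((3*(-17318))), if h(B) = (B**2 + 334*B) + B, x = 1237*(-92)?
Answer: -63613/16836 ≈ -3.7784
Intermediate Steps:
Q = 92 (Q = 8 + 4*21 = 8 + 84 = 92)
I(E) = 92
x = -113804
h(B) = B**2 + 335*B
-234481/h(I(-23)) + x/((3*(-17318))) = -234481*1/(92*(335 + 92)) - 113804/(3*(-17318)) = -234481/(92*427) - 113804/(-51954) = -234481/39284 - 113804*(-1/51954) = -234481*1/39284 + 46/21 = -234481/39284 + 46/21 = -63613/16836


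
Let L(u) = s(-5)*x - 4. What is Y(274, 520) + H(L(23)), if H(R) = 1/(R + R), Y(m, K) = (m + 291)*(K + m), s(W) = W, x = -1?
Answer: 897221/2 ≈ 4.4861e+5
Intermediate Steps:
L(u) = 1 (L(u) = -5*(-1) - 4 = 5 - 4 = 1)
Y(m, K) = (291 + m)*(K + m)
H(R) = 1/(2*R)
Y(274, 520) + H(L(23)) = (274**2 + 291*520 + 291*274 + 520*274) + (1/2)/1 = (75076 + 151320 + 79734 + 142480) + (1/2)*1 = 448610 + 1/2 = 897221/2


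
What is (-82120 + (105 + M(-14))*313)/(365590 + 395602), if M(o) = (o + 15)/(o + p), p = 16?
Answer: -98197/1522384 ≈ -0.064502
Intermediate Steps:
M(o) = (15 + o)/(16 + o) (M(o) = (o + 15)/(o + 16) = (15 + o)/(16 + o))
(-82120 + (105 + M(-14))*313)/(365590 + 395602) = (-82120 + (105 + (15 - 14)/(16 - 14))*313)/(365590 + 395602) = (-82120 + (105 + 1/2)*313)/761192 = (-82120 + (105 + (½)*1)*313)*(1/761192) = (-82120 + (105 + ½)*313)*(1/761192) = (-82120 + (211/2)*313)*(1/761192) = (-82120 + 66043/2)*(1/761192) = -98197/2*1/761192 = -98197/1522384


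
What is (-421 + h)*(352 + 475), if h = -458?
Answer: -726933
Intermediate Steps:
(-421 + h)*(352 + 475) = (-421 - 458)*(352 + 475) = -879*827 = -726933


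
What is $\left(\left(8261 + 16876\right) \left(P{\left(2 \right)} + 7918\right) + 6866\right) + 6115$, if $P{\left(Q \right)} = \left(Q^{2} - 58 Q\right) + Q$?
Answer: $196282677$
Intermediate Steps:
$P{\left(Q \right)} = Q^{2} - 57 Q$
$\left(\left(8261 + 16876\right) \left(P{\left(2 \right)} + 7918\right) + 6866\right) + 6115 = \left(\left(8261 + 16876\right) \left(2 \left(-57 + 2\right) + 7918\right) + 6866\right) + 6115 = \left(25137 \left(2 \left(-55\right) + 7918\right) + 6866\right) + 6115 = \left(25137 \left(-110 + 7918\right) + 6866\right) + 6115 = \left(25137 \cdot 7808 + 6866\right) + 6115 = \left(196269696 + 6866\right) + 6115 = 196276562 + 6115 = 196282677$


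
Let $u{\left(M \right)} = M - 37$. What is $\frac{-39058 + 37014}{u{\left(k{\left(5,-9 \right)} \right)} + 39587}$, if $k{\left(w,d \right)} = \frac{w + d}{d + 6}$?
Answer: $- \frac{3066}{59327} \approx -0.05168$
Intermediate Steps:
$k{\left(w,d \right)} = \frac{d + w}{6 + d}$
$u{\left(M \right)} = -37 + M$
$\frac{-39058 + 37014}{u{\left(k{\left(5,-9 \right)} \right)} + 39587} = \frac{-39058 + 37014}{\left(-37 + \frac{-9 + 5}{6 - 9}\right) + 39587} = - \frac{2044}{\left(-37 + \frac{1}{-3} \left(-4\right)\right) + 39587} = - \frac{2044}{\left(-37 - - \frac{4}{3}\right) + 39587} = - \frac{2044}{\left(-37 + \frac{4}{3}\right) + 39587} = - \frac{2044}{- \frac{107}{3} + 39587} = - \frac{2044}{\frac{118654}{3}} = \left(-2044\right) \frac{3}{118654} = - \frac{3066}{59327}$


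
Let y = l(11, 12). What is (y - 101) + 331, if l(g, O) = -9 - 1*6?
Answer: 215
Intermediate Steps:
l(g, O) = -15 (l(g, O) = -9 - 6 = -15)
y = -15
(y - 101) + 331 = (-15 - 101) + 331 = -116 + 331 = 215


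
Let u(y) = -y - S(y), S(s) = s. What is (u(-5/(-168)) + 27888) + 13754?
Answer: 3497923/84 ≈ 41642.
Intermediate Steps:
u(y) = -2*y (u(y) = -y - y = -2*y)
(u(-5/(-168)) + 27888) + 13754 = (-(-10)/(-168) + 27888) + 13754 = (-(-10)*(-1)/168 + 27888) + 13754 = (-2*5/168 + 27888) + 13754 = (-5/84 + 27888) + 13754 = 2342587/84 + 13754 = 3497923/84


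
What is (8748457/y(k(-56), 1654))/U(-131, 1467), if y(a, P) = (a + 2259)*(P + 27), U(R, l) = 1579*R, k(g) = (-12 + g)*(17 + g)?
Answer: -213377/41649252999 ≈ -5.1232e-6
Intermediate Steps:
y(a, P) = (27 + P)*(2259 + a) (y(a, P) = (2259 + a)*(27 + P) = (27 + P)*(2259 + a))
(8748457/y(k(-56), 1654))/U(-131, 1467) = (8748457/(60993 + 27*(-204 + (-56)**2 + 5*(-56)) + 2259*1654 + 1654*(-204 + (-56)**2 + 5*(-56))))/((1579*(-131))) = (8748457/(60993 + 27*(-204 + 3136 - 280) + 3736386 + 1654*(-204 + 3136 - 280)))/(-206849) = (8748457/(60993 + 27*2652 + 3736386 + 1654*2652))*(-1/206849) = (8748457/(60993 + 71604 + 3736386 + 4386408))*(-1/206849) = (8748457/8255391)*(-1/206849) = (8748457*(1/8255391))*(-1/206849) = (213377/201351)*(-1/206849) = -213377/41649252999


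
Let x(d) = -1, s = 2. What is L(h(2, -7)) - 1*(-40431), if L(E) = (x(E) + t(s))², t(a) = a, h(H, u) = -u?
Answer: 40432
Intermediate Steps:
L(E) = 1 (L(E) = (-1 + 2)² = 1² = 1)
L(h(2, -7)) - 1*(-40431) = 1 - 1*(-40431) = 1 + 40431 = 40432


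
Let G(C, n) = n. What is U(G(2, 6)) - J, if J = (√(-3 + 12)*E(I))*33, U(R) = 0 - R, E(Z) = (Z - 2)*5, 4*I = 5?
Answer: 1461/4 ≈ 365.25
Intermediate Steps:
I = 5/4 (I = (¼)*5 = 5/4 ≈ 1.2500)
E(Z) = -10 + 5*Z (E(Z) = (-2 + Z)*5 = -10 + 5*Z)
U(R) = -R
J = -1485/4 (J = (√(-3 + 12)*(-10 + 5*(5/4)))*33 = (√9*(-10 + 25/4))*33 = (3*(-15/4))*33 = -45/4*33 = -1485/4 ≈ -371.25)
U(G(2, 6)) - J = -1*6 - 1*(-1485/4) = -6 + 1485/4 = 1461/4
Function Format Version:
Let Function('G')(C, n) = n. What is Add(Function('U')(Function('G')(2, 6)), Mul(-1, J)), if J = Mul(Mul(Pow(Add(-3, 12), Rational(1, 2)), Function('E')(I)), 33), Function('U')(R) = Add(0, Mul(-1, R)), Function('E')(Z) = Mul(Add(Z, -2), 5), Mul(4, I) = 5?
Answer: Rational(1461, 4) ≈ 365.25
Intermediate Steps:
I = Rational(5, 4) (I = Mul(Rational(1, 4), 5) = Rational(5, 4) ≈ 1.2500)
Function('E')(Z) = Add(-10, Mul(5, Z)) (Function('E')(Z) = Mul(Add(-2, Z), 5) = Add(-10, Mul(5, Z)))
Function('U')(R) = Mul(-1, R)
J = Rational(-1485, 4) (J = Mul(Mul(Pow(Add(-3, 12), Rational(1, 2)), Add(-10, Mul(5, Rational(5, 4)))), 33) = Mul(Mul(Pow(9, Rational(1, 2)), Add(-10, Rational(25, 4))), 33) = Mul(Mul(3, Rational(-15, 4)), 33) = Mul(Rational(-45, 4), 33) = Rational(-1485, 4) ≈ -371.25)
Add(Function('U')(Function('G')(2, 6)), Mul(-1, J)) = Add(Mul(-1, 6), Mul(-1, Rational(-1485, 4))) = Add(-6, Rational(1485, 4)) = Rational(1461, 4)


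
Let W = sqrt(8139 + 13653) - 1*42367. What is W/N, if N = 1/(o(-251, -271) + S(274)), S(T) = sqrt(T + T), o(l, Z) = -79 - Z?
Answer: -2*(96 + sqrt(137))*(42367 - 4*sqrt(1362)) ≈ -9.0944e+6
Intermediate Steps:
W = -42367 + 4*sqrt(1362) (W = sqrt(21792) - 42367 = 4*sqrt(1362) - 42367 = -42367 + 4*sqrt(1362) ≈ -42219.)
S(T) = sqrt(2)*sqrt(T) (S(T) = sqrt(2*T) = sqrt(2)*sqrt(T))
N = 1/(192 + 2*sqrt(137)) (N = 1/((-79 - 1*(-271)) + sqrt(2)*sqrt(274)) = 1/((-79 + 271) + 2*sqrt(137)) = 1/(192 + 2*sqrt(137)) ≈ 0.0046423)
W/N = (-42367 + 4*sqrt(1362))/(48/9079 - sqrt(137)/18158)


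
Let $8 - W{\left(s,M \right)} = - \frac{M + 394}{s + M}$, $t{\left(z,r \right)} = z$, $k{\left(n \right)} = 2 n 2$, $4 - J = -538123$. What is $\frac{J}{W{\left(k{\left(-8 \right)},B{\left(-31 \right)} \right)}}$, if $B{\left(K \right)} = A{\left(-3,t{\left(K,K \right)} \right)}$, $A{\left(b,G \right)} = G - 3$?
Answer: $\frac{5919397}{28} \approx 2.1141 \cdot 10^{5}$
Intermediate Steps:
$J = 538127$ ($J = 4 - -538123 = 4 + 538123 = 538127$)
$k{\left(n \right)} = 4 n$
$A{\left(b,G \right)} = -3 + G$ ($A{\left(b,G \right)} = G - 3 = -3 + G$)
$B{\left(K \right)} = -3 + K$
$W{\left(s,M \right)} = 8 + \frac{394 + M}{M + s}$ ($W{\left(s,M \right)} = 8 - - \frac{M + 394}{s + M} = 8 - - \frac{394 + M}{M + s} = 8 + \frac{394 + M}{M + s}$)
$\frac{J}{W{\left(k{\left(-8 \right)},B{\left(-31 \right)} \right)}} = \frac{538127}{\frac{1}{\left(-3 - 31\right) + 4 \left(-8\right)} \left(394 + 8 \cdot 4 \left(-8\right) + 9 \left(-3 - 31\right)\right)} = \frac{538127}{\frac{1}{-34 - 32} \left(394 + 8 \left(-32\right) + 9 \left(-34\right)\right)} = \frac{538127}{\frac{1}{-66} \left(394 - 256 - 306\right)} = \frac{538127}{\left(- \frac{1}{66}\right) \left(-168\right)} = \frac{538127}{\frac{28}{11}} = 538127 \cdot \frac{11}{28} = \frac{5919397}{28}$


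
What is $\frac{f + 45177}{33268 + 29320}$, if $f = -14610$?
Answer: $\frac{30567}{62588} \approx 0.48838$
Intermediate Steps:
$\frac{f + 45177}{33268 + 29320} = \frac{-14610 + 45177}{33268 + 29320} = \frac{30567}{62588}$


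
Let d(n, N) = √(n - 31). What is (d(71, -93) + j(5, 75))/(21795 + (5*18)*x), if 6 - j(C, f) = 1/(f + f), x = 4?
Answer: 899/3323250 + 2*√10/22155 ≈ 0.00055599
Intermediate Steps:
j(C, f) = 6 - 1/(2*f) (j(C, f) = 6 - 1/(f + f) = 6 - 1/(2*f))
d(n, N) = √(-31 + n)
(d(71, -93) + j(5, 75))/(21795 + (5*18)*x) = (√(-31 + 71) + (6 - ½/75))/(21795 + (5*18)*4) = (√40 + (6 - ½*1/75))/(21795 + 90*4) = (2*√10 + (6 - 1/150))/(21795 + 360) = (2*√10 + 899/150)/22155 = (899/150 + 2*√10)*(1/22155) = 899/3323250 + 2*√10/22155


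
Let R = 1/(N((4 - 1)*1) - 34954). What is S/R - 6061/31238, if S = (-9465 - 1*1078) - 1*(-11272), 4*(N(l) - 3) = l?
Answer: -1591809288173/62476 ≈ -2.5479e+7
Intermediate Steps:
N(l) = 3 + l/4
S = 729 (S = (-9465 - 1078) + 11272 = -10543 + 11272 = 729)
R = -4/139801 (R = 1/((3 + ((4 - 1)*1)/4) - 34954) = 1/((3 + (3*1)/4) - 34954) = 1/((3 + (1/4)*3) - 34954) = 1/((3 + 3/4) - 34954) = 1/(15/4 - 34954) = 1/(-139801/4) = -4/139801 ≈ -2.8612e-5)
S/R - 6061/31238 = 729/(-4/139801) - 6061/31238 = 729*(-139801/4) - 6061*1/31238 = -101914929/4 - 6061/31238 = -1591809288173/62476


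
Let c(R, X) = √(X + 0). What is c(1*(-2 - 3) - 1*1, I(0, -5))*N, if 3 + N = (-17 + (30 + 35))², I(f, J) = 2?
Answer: 2301*√2 ≈ 3254.1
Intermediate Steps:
c(R, X) = √X
N = 2301 (N = -3 + (-17 + (30 + 35))² = -3 + (-17 + 65)² = -3 + 48² = -3 + 2304 = 2301)
c(1*(-2 - 3) - 1*1, I(0, -5))*N = √2*2301 = 2301*√2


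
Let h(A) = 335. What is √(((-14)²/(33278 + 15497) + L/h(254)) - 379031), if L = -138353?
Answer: I*√162088361194798586/653585 ≈ 615.99*I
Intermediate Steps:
√(((-14)²/(33278 + 15497) + L/h(254)) - 379031) = √(((-14)²/(33278 + 15497) - 138353/335) - 379031) = √((196/48775 - 138353*1/335) - 379031) = √((196*(1/48775) - 138353/335) - 379031) = √((196/48775 - 138353/335) - 379031) = √(-1349620383/3267925 - 379031) = √(-1239994501058/3267925) = I*√162088361194798586/653585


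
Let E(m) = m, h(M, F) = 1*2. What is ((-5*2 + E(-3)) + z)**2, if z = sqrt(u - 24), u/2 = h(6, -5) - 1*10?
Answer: 129 - 52*I*sqrt(10) ≈ 129.0 - 164.44*I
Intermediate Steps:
h(M, F) = 2
u = -16 (u = 2*(2 - 1*10) = 2*(2 - 10) = 2*(-8) = -16)
z = 2*I*sqrt(10) (z = sqrt(-16 - 24) = sqrt(-40) = 2*I*sqrt(10) ≈ 6.3246*I)
((-5*2 + E(-3)) + z)**2 = ((-5*2 - 3) + 2*I*sqrt(10))**2 = ((-10 - 3) + 2*I*sqrt(10))**2 = (-13 + 2*I*sqrt(10))**2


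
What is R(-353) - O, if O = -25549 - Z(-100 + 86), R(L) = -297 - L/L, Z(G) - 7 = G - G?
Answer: 25258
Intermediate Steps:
Z(G) = 7 (Z(G) = 7 + (G - G) = 7 + 0 = 7)
R(L) = -298 (R(L) = -297 - 1*1 = -297 - 1 = -298)
O = -25556 (O = -25549 - 1*7 = -25549 - 7 = -25556)
R(-353) - O = -298 - 1*(-25556) = -298 + 25556 = 25258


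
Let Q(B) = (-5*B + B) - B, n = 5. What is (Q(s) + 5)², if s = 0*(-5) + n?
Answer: 400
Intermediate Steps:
s = 5 (s = 0*(-5) + 5 = 0 + 5 = 5)
Q(B) = -5*B (Q(B) = -4*B - B = -5*B)
(Q(s) + 5)² = (-5*5 + 5)² = (-25 + 5)² = (-20)² = 400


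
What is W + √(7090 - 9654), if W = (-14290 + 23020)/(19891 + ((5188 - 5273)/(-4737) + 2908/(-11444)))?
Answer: 118313822610/269570710673 + 2*I*√641 ≈ 0.4389 + 50.636*I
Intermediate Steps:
W = 118313822610/269570710673 (W = 8730/(19891 + (-85*(-1/4737) + 2908*(-1/11444))) = 8730/(19891 + (85/4737 - 727/2861)) = 8730/(19891 - 3200614/13552557) = 8730/(269570710673/13552557) = 8730*(13552557/269570710673) = 118313822610/269570710673 ≈ 0.43890)
W + √(7090 - 9654) = 118313822610/269570710673 + √(7090 - 9654) = 118313822610/269570710673 + √(-2564) = 118313822610/269570710673 + 2*I*√641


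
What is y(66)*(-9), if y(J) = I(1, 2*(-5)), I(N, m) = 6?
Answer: -54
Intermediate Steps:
y(J) = 6
y(66)*(-9) = 6*(-9) = -54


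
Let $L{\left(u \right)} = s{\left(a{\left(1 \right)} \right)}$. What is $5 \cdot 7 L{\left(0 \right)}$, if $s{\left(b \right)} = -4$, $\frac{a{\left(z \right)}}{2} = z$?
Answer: $-140$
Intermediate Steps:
$a{\left(z \right)} = 2 z$
$L{\left(u \right)} = -4$
$5 \cdot 7 L{\left(0 \right)} = 5 \cdot 7 \left(-4\right) = 35 \left(-4\right) = -140$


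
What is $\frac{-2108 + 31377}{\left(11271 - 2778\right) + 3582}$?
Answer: $\frac{29269}{12075} \approx 2.4239$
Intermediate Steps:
$\frac{-2108 + 31377}{\left(11271 - 2778\right) + 3582} = \frac{29269}{8493 + 3582} = \frac{29269}{12075}$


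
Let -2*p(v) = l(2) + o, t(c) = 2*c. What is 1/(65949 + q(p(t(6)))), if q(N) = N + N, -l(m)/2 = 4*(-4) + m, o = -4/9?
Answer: 9/593293 ≈ 1.5170e-5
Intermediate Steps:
o = -4/9 (o = -4*⅑ = -4/9 ≈ -0.44444)
l(m) = 32 - 2*m (l(m) = -2*(4*(-4) + m) = -2*(-16 + m) = 32 - 2*m)
p(v) = -124/9 (p(v) = -((32 - 2*2) - 4/9)/2 = -((32 - 4) - 4/9)/2 = -(28 - 4/9)/2 = -½*248/9 = -124/9)
q(N) = 2*N
1/(65949 + q(p(t(6)))) = 1/(65949 + 2*(-124/9)) = 1/(65949 - 248/9) = 1/(593293/9) = 9/593293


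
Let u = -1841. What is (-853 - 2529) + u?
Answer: -5223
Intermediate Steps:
(-853 - 2529) + u = (-853 - 2529) - 1841 = -3382 - 1841 = -5223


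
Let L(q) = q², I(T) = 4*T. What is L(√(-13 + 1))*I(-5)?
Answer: 240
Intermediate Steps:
L(√(-13 + 1))*I(-5) = (√(-13 + 1))²*(4*(-5)) = (√(-12))²*(-20) = (2*I*√3)²*(-20) = -12*(-20) = 240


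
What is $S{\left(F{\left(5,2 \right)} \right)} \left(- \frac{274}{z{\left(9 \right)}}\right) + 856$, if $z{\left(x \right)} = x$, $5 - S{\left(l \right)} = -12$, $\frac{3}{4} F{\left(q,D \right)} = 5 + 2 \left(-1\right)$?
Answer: $\frac{3046}{9} \approx 338.44$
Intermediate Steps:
$F{\left(q,D \right)} = 4$ ($F{\left(q,D \right)} = \frac{4 \left(5 + 2 \left(-1\right)\right)}{3} = \frac{4 \left(5 - 2\right)}{3} = \frac{4}{3} \cdot 3 = 4$)
$S{\left(l \right)} = 17$ ($S{\left(l \right)} = 5 - -12 = 5 + 12 = 17$)
$S{\left(F{\left(5,2 \right)} \right)} \left(- \frac{274}{z{\left(9 \right)}}\right) + 856 = 17 \left(- \frac{274}{9}\right) + 856 = - \frac{4658}{9} + 856 = \frac{3046}{9}$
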